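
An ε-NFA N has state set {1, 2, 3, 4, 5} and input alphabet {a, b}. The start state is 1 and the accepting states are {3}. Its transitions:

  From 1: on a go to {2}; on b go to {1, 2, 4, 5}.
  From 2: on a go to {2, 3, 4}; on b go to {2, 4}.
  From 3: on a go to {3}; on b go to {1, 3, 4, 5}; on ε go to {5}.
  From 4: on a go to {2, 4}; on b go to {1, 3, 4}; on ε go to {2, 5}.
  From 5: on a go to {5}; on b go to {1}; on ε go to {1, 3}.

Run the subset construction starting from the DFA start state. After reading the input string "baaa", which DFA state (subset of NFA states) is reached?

Start: {1}.
δ(1,b) = {1, 2, 4, 5}.
Union: {1, 2, 4, 5}.
ε-closure gives {1, 2, 3, 4, 5}.
After b: {1, 2, 3, 4, 5}.
δ(1,a) = {2}; δ(2,a) = {2, 3, 4}; δ(3,a) = {3}; δ(4,a) = {2, 4}; δ(5,a) = {5}.
Union: {2, 3, 4, 5}.
ε-closure gives {1, 2, 3, 4, 5}.
After a: {1, 2, 3, 4, 5}.
δ(1,a) = {2}; δ(2,a) = {2, 3, 4}; δ(3,a) = {3}; δ(4,a) = {2, 4}; δ(5,a) = {5}.
Union: {2, 3, 4, 5}.
ε-closure gives {1, 2, 3, 4, 5}.
After a: {1, 2, 3, 4, 5}.
δ(1,a) = {2}; δ(2,a) = {2, 3, 4}; δ(3,a) = {3}; δ(4,a) = {2, 4}; δ(5,a) = {5}.
Union: {2, 3, 4, 5}.
ε-closure gives {1, 2, 3, 4, 5}.
After a: {1, 2, 3, 4, 5}.

{1, 2, 3, 4, 5}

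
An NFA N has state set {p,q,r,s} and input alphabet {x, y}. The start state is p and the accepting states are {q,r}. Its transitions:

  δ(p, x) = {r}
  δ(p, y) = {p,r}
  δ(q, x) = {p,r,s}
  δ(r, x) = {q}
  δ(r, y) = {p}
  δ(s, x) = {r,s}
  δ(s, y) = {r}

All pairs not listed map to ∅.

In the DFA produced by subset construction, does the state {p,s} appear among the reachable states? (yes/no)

no

Start state of the DFA: {p}.
{p} --x--> {r}  [new]
{p} --y--> {p,r}  [new]
{r} --x--> {q}  [new]
{r} --y--> {p}  [seen]
{p,r} --x--> {q,r}  [new]
{p,r} --y--> {p,r}  [seen]
{q} --x--> {p,r,s}  [new]
{q} --y--> ∅  [new]
{q,r} --x--> {p,q,r,s}  [new]
{q,r} --y--> {p}  [seen]
{p,r,s} --x--> {q,r,s}  [new]
{p,r,s} --y--> {p,r}  [seen]
∅ --x--> ∅  [seen]
∅ --y--> ∅  [seen]
{p,q,r,s} --x--> {p,q,r,s}  [seen]
{p,q,r,s} --y--> {p,r}  [seen]
{q,r,s} --x--> {p,q,r,s}  [seen]
{q,r,s} --y--> {p,r}  [seen]
Reachable DFA states: {p}, {r}, {p,r}, {q}, {q,r}, {p,r,s}, ∅, {p,q,r,s}, {q,r,s}.
{p,s} is not among them.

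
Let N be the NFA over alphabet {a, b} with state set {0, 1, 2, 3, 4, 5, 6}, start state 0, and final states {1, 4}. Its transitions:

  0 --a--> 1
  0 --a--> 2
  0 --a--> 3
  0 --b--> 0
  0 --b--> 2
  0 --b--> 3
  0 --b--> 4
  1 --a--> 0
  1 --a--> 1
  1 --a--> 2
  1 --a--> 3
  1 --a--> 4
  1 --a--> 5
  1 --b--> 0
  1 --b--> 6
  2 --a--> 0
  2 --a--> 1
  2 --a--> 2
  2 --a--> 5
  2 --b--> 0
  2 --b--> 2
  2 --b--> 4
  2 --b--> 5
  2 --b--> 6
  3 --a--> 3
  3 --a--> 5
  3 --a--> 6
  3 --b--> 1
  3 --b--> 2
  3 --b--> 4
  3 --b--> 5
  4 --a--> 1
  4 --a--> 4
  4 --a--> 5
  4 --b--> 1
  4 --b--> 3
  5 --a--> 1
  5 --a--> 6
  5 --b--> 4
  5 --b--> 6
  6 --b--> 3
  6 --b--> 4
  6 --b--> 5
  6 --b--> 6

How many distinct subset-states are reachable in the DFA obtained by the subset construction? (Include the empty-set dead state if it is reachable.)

Start state of the DFA: {0}.
{0} --a--> {1, 2, 3}  [new]
{0} --b--> {0, 2, 3, 4}  [new]
{1, 2, 3} --a--> {0, 1, 2, 3, 4, 5, 6}  [new]
{1, 2, 3} --b--> {0, 1, 2, 4, 5, 6}  [new]
{0, 2, 3, 4} --a--> {0, 1, 2, 3, 4, 5, 6}  [seen]
{0, 2, 3, 4} --b--> {0, 1, 2, 3, 4, 5, 6}  [seen]
{0, 1, 2, 3, 4, 5, 6} --a--> {0, 1, 2, 3, 4, 5, 6}  [seen]
{0, 1, 2, 3, 4, 5, 6} --b--> {0, 1, 2, 3, 4, 5, 6}  [seen]
{0, 1, 2, 4, 5, 6} --a--> {0, 1, 2, 3, 4, 5, 6}  [seen]
{0, 1, 2, 4, 5, 6} --b--> {0, 1, 2, 3, 4, 5, 6}  [seen]
Reachable DFA states: {0}, {1, 2, 3}, {0, 2, 3, 4}, {0, 1, 2, 3, 4, 5, 6}, {0, 1, 2, 4, 5, 6}.

5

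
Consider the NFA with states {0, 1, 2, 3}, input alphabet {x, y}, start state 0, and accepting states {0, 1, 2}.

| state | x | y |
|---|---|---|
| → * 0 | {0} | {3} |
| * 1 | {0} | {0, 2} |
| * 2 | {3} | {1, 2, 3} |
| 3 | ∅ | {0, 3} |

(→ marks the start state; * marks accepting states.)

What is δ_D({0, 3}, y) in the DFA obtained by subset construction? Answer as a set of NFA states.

δ(0,y) = {3}; δ(3,y) = {0, 3}.
Union: {0, 3}.

{0, 3}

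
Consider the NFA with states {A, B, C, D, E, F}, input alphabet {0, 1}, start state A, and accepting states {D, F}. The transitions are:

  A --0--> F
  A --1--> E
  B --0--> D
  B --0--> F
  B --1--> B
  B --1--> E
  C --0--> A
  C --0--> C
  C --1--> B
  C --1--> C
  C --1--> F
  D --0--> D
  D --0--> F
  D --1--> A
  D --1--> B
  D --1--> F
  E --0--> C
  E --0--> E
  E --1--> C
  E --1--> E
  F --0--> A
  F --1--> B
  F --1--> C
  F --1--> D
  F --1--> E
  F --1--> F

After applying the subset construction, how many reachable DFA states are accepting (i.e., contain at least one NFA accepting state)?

6

Start state of the DFA: {A}.
{A} --0--> {F}  [new]
{A} --1--> {E}  [new]
{F} --0--> {A}  [seen]
{F} --1--> {B, C, D, E, F}  [new]
{E} --0--> {C, E}  [new]
{E} --1--> {C, E}  [seen]
{B, C, D, E, F} --0--> {A, C, D, E, F}  [new]
{B, C, D, E, F} --1--> {A, B, C, D, E, F}  [new]
{C, E} --0--> {A, C, E}  [new]
{C, E} --1--> {B, C, E, F}  [new]
{A, C, D, E, F} --0--> {A, C, D, E, F}  [seen]
{A, C, D, E, F} --1--> {A, B, C, D, E, F}  [seen]
{A, B, C, D, E, F} --0--> {A, C, D, E, F}  [seen]
{A, B, C, D, E, F} --1--> {A, B, C, D, E, F}  [seen]
{A, C, E} --0--> {A, C, E, F}  [new]
{A, C, E} --1--> {B, C, E, F}  [seen]
{B, C, E, F} --0--> {A, C, D, E, F}  [seen]
{B, C, E, F} --1--> {B, C, D, E, F}  [seen]
{A, C, E, F} --0--> {A, C, E, F}  [seen]
{A, C, E, F} --1--> {B, C, D, E, F}  [seen]
Reachable DFA states: {A}, {F}, {E}, {B, C, D, E, F}, {C, E}, {A, C, D, E, F}, {A, B, C, D, E, F}, {A, C, E}, {B, C, E, F}, {A, C, E, F}.
Accepting DFA states (contain an NFA accepting state): {F}, {B, C, D, E, F}, {A, C, D, E, F}, {A, B, C, D, E, F}, {B, C, E, F}, {A, C, E, F}.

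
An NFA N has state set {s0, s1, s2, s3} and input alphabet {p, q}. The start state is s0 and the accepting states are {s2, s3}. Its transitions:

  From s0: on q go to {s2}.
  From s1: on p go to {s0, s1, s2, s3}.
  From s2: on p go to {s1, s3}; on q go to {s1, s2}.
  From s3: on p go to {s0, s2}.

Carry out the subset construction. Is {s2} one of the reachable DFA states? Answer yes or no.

Start state of the DFA: {s0}.
{s0} --p--> ∅  [new]
{s0} --q--> {s2}  [new]
∅ --p--> ∅  [seen]
∅ --q--> ∅  [seen]
{s2} --p--> {s1, s3}  [new]
{s2} --q--> {s1, s2}  [new]
{s1, s3} --p--> {s0, s1, s2, s3}  [new]
{s1, s3} --q--> ∅  [seen]
{s1, s2} --p--> {s0, s1, s2, s3}  [seen]
{s1, s2} --q--> {s1, s2}  [seen]
{s0, s1, s2, s3} --p--> {s0, s1, s2, s3}  [seen]
{s0, s1, s2, s3} --q--> {s1, s2}  [seen]
Reachable DFA states: {s0}, ∅, {s2}, {s1, s3}, {s1, s2}, {s0, s1, s2, s3}.
{s2} is among them.

yes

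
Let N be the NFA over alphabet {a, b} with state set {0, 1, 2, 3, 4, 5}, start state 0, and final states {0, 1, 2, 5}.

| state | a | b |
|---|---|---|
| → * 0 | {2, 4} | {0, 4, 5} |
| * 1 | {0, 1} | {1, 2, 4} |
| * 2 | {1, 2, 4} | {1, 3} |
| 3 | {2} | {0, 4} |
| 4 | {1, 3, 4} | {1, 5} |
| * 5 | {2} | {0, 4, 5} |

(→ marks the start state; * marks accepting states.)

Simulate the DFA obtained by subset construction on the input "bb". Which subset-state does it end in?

Start: {0}.
δ(0,b) = {0, 4, 5}.
Union: {0, 4, 5}.
After b: {0, 4, 5}.
δ(0,b) = {0, 4, 5}; δ(4,b) = {1, 5}; δ(5,b) = {0, 4, 5}.
Union: {0, 1, 4, 5}.
After b: {0, 1, 4, 5}.

{0, 1, 4, 5}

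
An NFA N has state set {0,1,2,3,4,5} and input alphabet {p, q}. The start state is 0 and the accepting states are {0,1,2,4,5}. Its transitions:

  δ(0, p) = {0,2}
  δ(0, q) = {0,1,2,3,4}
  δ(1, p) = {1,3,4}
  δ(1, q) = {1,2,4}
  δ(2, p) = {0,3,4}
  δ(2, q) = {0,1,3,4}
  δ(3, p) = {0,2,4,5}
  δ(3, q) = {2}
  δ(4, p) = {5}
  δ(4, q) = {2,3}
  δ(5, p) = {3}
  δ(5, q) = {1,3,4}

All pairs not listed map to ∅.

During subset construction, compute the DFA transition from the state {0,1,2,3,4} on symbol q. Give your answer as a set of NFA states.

δ(0,q) = {0,1,2,3,4}; δ(1,q) = {1,2,4}; δ(2,q) = {0,1,3,4}; δ(3,q) = {2}; δ(4,q) = {2,3}.
Union: {0,1,2,3,4}.

{0,1,2,3,4}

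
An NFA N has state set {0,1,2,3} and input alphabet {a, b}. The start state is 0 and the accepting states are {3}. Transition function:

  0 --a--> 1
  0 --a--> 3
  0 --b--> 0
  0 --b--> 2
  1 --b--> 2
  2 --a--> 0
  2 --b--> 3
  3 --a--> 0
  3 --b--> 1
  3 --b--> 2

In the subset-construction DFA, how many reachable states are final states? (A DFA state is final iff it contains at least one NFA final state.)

Start state of the DFA: {0}.
{0} --a--> {1,3}  [new]
{0} --b--> {0,2}  [new]
{1,3} --a--> {0}  [seen]
{1,3} --b--> {1,2}  [new]
{0,2} --a--> {0,1,3}  [new]
{0,2} --b--> {0,2,3}  [new]
{1,2} --a--> {0}  [seen]
{1,2} --b--> {2,3}  [new]
{0,1,3} --a--> {0,1,3}  [seen]
{0,1,3} --b--> {0,1,2}  [new]
{0,2,3} --a--> {0,1,3}  [seen]
{0,2,3} --b--> {0,1,2,3}  [new]
{2,3} --a--> {0}  [seen]
{2,3} --b--> {1,2,3}  [new]
{0,1,2} --a--> {0,1,3}  [seen]
{0,1,2} --b--> {0,2,3}  [seen]
{0,1,2,3} --a--> {0,1,3}  [seen]
{0,1,2,3} --b--> {0,1,2,3}  [seen]
{1,2,3} --a--> {0}  [seen]
{1,2,3} --b--> {1,2,3}  [seen]
Reachable DFA states: {0}, {1,3}, {0,2}, {1,2}, {0,1,3}, {0,2,3}, {2,3}, {0,1,2}, {0,1,2,3}, {1,2,3}.
Accepting DFA states (contain an NFA accepting state): {1,3}, {0,1,3}, {0,2,3}, {2,3}, {0,1,2,3}, {1,2,3}.

6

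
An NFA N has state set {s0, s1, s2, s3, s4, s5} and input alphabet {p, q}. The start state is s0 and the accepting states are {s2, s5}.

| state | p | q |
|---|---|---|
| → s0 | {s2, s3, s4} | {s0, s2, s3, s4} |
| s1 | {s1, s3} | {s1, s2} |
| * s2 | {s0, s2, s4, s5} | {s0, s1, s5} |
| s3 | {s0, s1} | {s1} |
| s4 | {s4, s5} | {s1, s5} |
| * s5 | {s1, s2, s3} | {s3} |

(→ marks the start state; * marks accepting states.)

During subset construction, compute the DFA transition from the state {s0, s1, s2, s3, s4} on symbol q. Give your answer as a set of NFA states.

{s0, s1, s2, s3, s4, s5}

δ(s0,q) = {s0, s2, s3, s4}; δ(s1,q) = {s1, s2}; δ(s2,q) = {s0, s1, s5}; δ(s3,q) = {s1}; δ(s4,q) = {s1, s5}.
Union: {s0, s1, s2, s3, s4, s5}.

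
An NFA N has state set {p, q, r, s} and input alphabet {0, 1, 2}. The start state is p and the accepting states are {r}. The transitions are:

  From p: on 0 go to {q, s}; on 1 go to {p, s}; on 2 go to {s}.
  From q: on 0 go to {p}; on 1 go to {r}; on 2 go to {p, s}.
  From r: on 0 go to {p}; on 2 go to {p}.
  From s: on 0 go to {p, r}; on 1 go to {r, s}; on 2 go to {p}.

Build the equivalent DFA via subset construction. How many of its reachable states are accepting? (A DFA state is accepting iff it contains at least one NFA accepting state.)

Start state of the DFA: {p}.
{p} --0--> {q, s}  [new]
{p} --1--> {p, s}  [new]
{p} --2--> {s}  [new]
{q, s} --0--> {p, r}  [new]
{q, s} --1--> {r, s}  [new]
{q, s} --2--> {p, s}  [seen]
{p, s} --0--> {p, q, r, s}  [new]
{p, s} --1--> {p, r, s}  [new]
{p, s} --2--> {p, s}  [seen]
{s} --0--> {p, r}  [seen]
{s} --1--> {r, s}  [seen]
{s} --2--> {p}  [seen]
{p, r} --0--> {p, q, s}  [new]
{p, r} --1--> {p, s}  [seen]
{p, r} --2--> {p, s}  [seen]
{r, s} --0--> {p, r}  [seen]
{r, s} --1--> {r, s}  [seen]
{r, s} --2--> {p}  [seen]
{p, q, r, s} --0--> {p, q, r, s}  [seen]
{p, q, r, s} --1--> {p, r, s}  [seen]
{p, q, r, s} --2--> {p, s}  [seen]
{p, r, s} --0--> {p, q, r, s}  [seen]
{p, r, s} --1--> {p, r, s}  [seen]
{p, r, s} --2--> {p, s}  [seen]
{p, q, s} --0--> {p, q, r, s}  [seen]
{p, q, s} --1--> {p, r, s}  [seen]
{p, q, s} --2--> {p, s}  [seen]
Reachable DFA states: {p}, {q, s}, {p, s}, {s}, {p, r}, {r, s}, {p, q, r, s}, {p, r, s}, {p, q, s}.
Accepting DFA states (contain an NFA accepting state): {p, r}, {r, s}, {p, q, r, s}, {p, r, s}.

4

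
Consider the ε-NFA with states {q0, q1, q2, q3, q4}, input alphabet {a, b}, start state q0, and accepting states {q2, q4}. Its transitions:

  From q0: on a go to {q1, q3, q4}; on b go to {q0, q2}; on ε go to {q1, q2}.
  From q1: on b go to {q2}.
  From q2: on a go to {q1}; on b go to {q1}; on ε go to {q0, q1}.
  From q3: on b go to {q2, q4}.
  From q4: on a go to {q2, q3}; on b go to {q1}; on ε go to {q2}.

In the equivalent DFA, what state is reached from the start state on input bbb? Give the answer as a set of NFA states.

{q0, q1, q2}

Start: {q0, q1, q2}.
δ(q0,b) = {q0, q2}; δ(q1,b) = {q2}; δ(q2,b) = {q1}.
Union: {q0, q1, q2}.
After b: {q0, q1, q2}.
δ(q0,b) = {q0, q2}; δ(q1,b) = {q2}; δ(q2,b) = {q1}.
Union: {q0, q1, q2}.
After b: {q0, q1, q2}.
δ(q0,b) = {q0, q2}; δ(q1,b) = {q2}; δ(q2,b) = {q1}.
Union: {q0, q1, q2}.
After b: {q0, q1, q2}.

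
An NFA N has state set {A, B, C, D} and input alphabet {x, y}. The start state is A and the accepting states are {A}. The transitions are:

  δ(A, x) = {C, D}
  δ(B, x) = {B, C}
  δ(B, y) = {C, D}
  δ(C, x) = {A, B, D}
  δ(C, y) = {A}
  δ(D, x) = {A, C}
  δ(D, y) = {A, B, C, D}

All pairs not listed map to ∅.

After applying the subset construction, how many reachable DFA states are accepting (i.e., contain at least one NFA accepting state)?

Start state of the DFA: {A}.
{A} --x--> {C, D}  [new]
{A} --y--> ∅  [new]
{C, D} --x--> {A, B, C, D}  [new]
{C, D} --y--> {A, B, C, D}  [seen]
∅ --x--> ∅  [seen]
∅ --y--> ∅  [seen]
{A, B, C, D} --x--> {A, B, C, D}  [seen]
{A, B, C, D} --y--> {A, B, C, D}  [seen]
Reachable DFA states: {A}, {C, D}, ∅, {A, B, C, D}.
Accepting DFA states (contain an NFA accepting state): {A}, {A, B, C, D}.

2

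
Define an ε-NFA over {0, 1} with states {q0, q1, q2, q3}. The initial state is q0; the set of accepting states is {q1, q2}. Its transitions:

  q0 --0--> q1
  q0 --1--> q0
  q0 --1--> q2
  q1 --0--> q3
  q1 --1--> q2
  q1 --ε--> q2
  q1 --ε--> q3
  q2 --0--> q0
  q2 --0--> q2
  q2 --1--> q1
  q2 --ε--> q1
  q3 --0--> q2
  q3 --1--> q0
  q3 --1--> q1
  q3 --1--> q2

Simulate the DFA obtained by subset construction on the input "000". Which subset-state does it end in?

{q0, q1, q2, q3}

Start: {q0}.
δ(q0,0) = {q1}.
Union: {q1}.
ε-closure gives {q1, q2, q3}.
After 0: {q1, q2, q3}.
δ(q1,0) = {q3}; δ(q2,0) = {q0, q2}; δ(q3,0) = {q2}.
Union: {q0, q2, q3}.
ε-closure gives {q0, q1, q2, q3}.
After 0: {q0, q1, q2, q3}.
δ(q0,0) = {q1}; δ(q1,0) = {q3}; δ(q2,0) = {q0, q2}; δ(q3,0) = {q2}.
Union: {q0, q1, q2, q3}.
After 0: {q0, q1, q2, q3}.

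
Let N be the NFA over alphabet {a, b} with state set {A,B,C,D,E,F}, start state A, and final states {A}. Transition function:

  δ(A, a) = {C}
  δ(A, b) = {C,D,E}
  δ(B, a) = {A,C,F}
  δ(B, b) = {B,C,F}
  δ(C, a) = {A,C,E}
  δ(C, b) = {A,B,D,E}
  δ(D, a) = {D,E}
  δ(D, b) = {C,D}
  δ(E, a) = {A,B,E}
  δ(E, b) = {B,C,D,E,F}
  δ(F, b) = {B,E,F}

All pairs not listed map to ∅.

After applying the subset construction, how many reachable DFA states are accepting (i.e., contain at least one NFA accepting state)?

7

Start state of the DFA: {A}.
{A} --a--> {C}  [new]
{A} --b--> {C,D,E}  [new]
{C} --a--> {A,C,E}  [new]
{C} --b--> {A,B,D,E}  [new]
{C,D,E} --a--> {A,B,C,D,E}  [new]
{C,D,E} --b--> {A,B,C,D,E,F}  [new]
{A,C,E} --a--> {A,B,C,E}  [new]
{A,C,E} --b--> {A,B,C,D,E,F}  [seen]
{A,B,D,E} --a--> {A,B,C,D,E,F}  [seen]
{A,B,D,E} --b--> {B,C,D,E,F}  [new]
{A,B,C,D,E} --a--> {A,B,C,D,E,F}  [seen]
{A,B,C,D,E} --b--> {A,B,C,D,E,F}  [seen]
{A,B,C,D,E,F} --a--> {A,B,C,D,E,F}  [seen]
{A,B,C,D,E,F} --b--> {A,B,C,D,E,F}  [seen]
{A,B,C,E} --a--> {A,B,C,E,F}  [new]
{A,B,C,E} --b--> {A,B,C,D,E,F}  [seen]
{B,C,D,E,F} --a--> {A,B,C,D,E,F}  [seen]
{B,C,D,E,F} --b--> {A,B,C,D,E,F}  [seen]
{A,B,C,E,F} --a--> {A,B,C,E,F}  [seen]
{A,B,C,E,F} --b--> {A,B,C,D,E,F}  [seen]
Reachable DFA states: {A}, {C}, {C,D,E}, {A,C,E}, {A,B,D,E}, {A,B,C,D,E}, {A,B,C,D,E,F}, {A,B,C,E}, {B,C,D,E,F}, {A,B,C,E,F}.
Accepting DFA states (contain an NFA accepting state): {A}, {A,C,E}, {A,B,D,E}, {A,B,C,D,E}, {A,B,C,D,E,F}, {A,B,C,E}, {A,B,C,E,F}.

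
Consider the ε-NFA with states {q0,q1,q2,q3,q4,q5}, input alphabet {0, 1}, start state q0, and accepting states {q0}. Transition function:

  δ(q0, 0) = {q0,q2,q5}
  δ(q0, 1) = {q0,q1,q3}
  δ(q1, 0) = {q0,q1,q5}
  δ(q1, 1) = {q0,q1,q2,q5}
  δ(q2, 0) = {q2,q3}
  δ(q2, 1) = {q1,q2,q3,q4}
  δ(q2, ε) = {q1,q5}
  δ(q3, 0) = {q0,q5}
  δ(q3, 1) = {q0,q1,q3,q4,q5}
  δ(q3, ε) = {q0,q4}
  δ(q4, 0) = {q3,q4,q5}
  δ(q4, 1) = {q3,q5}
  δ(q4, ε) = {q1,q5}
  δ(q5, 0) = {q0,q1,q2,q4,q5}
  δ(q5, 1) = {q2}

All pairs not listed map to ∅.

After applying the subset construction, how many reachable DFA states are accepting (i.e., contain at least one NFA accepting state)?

Start state of the DFA: {q0} (ε-closure of the NFA start).
{q0} --0--> {q0,q1,q2,q5}  [new]
{q0} --1--> {q0,q1,q3,q4,q5}  [new]
{q0,q1,q2,q5} --0--> {q0,q1,q2,q3,q4,q5}  [new]
{q0,q1,q2,q5} --1--> {q0,q1,q2,q3,q4,q5}  [seen]
{q0,q1,q3,q4,q5} --0--> {q0,q1,q2,q3,q4,q5}  [seen]
{q0,q1,q3,q4,q5} --1--> {q0,q1,q2,q3,q4,q5}  [seen]
{q0,q1,q2,q3,q4,q5} --0--> {q0,q1,q2,q3,q4,q5}  [seen]
{q0,q1,q2,q3,q4,q5} --1--> {q0,q1,q2,q3,q4,q5}  [seen]
Reachable DFA states: {q0}, {q0,q1,q2,q5}, {q0,q1,q3,q4,q5}, {q0,q1,q2,q3,q4,q5}.
Accepting DFA states (contain an NFA accepting state): {q0}, {q0,q1,q2,q5}, {q0,q1,q3,q4,q5}, {q0,q1,q2,q3,q4,q5}.

4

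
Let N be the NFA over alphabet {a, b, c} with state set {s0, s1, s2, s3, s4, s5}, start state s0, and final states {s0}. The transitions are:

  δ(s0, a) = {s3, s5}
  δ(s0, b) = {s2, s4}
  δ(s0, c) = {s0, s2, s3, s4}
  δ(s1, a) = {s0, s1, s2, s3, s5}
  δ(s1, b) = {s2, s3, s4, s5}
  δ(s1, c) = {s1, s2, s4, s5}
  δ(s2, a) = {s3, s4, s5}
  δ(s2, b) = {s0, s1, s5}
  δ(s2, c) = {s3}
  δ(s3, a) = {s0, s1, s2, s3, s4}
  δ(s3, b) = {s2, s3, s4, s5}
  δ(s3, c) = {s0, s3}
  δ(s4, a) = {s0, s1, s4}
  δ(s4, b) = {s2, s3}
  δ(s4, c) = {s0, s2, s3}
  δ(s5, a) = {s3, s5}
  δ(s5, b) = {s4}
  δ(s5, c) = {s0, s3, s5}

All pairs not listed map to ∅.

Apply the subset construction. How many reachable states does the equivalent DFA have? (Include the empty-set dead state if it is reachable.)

Start state of the DFA: {s0}.
{s0} --a--> {s3, s5}  [new]
{s0} --b--> {s2, s4}  [new]
{s0} --c--> {s0, s2, s3, s4}  [new]
{s3, s5} --a--> {s0, s1, s2, s3, s4, s5}  [new]
{s3, s5} --b--> {s2, s3, s4, s5}  [new]
{s3, s5} --c--> {s0, s3, s5}  [new]
{s2, s4} --a--> {s0, s1, s3, s4, s5}  [new]
{s2, s4} --b--> {s0, s1, s2, s3, s5}  [new]
{s2, s4} --c--> {s0, s2, s3}  [new]
{s0, s2, s3, s4} --a--> {s0, s1, s2, s3, s4, s5}  [seen]
{s0, s2, s3, s4} --b--> {s0, s1, s2, s3, s4, s5}  [seen]
{s0, s2, s3, s4} --c--> {s0, s2, s3, s4}  [seen]
{s0, s1, s2, s3, s4, s5} --a--> {s0, s1, s2, s3, s4, s5}  [seen]
{s0, s1, s2, s3, s4, s5} --b--> {s0, s1, s2, s3, s4, s5}  [seen]
{s0, s1, s2, s3, s4, s5} --c--> {s0, s1, s2, s3, s4, s5}  [seen]
{s2, s3, s4, s5} --a--> {s0, s1, s2, s3, s4, s5}  [seen]
{s2, s3, s4, s5} --b--> {s0, s1, s2, s3, s4, s5}  [seen]
{s2, s3, s4, s5} --c--> {s0, s2, s3, s5}  [new]
{s0, s3, s5} --a--> {s0, s1, s2, s3, s4, s5}  [seen]
{s0, s3, s5} --b--> {s2, s3, s4, s5}  [seen]
{s0, s3, s5} --c--> {s0, s2, s3, s4, s5}  [new]
{s0, s1, s3, s4, s5} --a--> {s0, s1, s2, s3, s4, s5}  [seen]
{s0, s1, s3, s4, s5} --b--> {s2, s3, s4, s5}  [seen]
{s0, s1, s3, s4, s5} --c--> {s0, s1, s2, s3, s4, s5}  [seen]
{s0, s1, s2, s3, s5} --a--> {s0, s1, s2, s3, s4, s5}  [seen]
{s0, s1, s2, s3, s5} --b--> {s0, s1, s2, s3, s4, s5}  [seen]
{s0, s1, s2, s3, s5} --c--> {s0, s1, s2, s3, s4, s5}  [seen]
{s0, s2, s3} --a--> {s0, s1, s2, s3, s4, s5}  [seen]
{s0, s2, s3} --b--> {s0, s1, s2, s3, s4, s5}  [seen]
{s0, s2, s3} --c--> {s0, s2, s3, s4}  [seen]
{s0, s2, s3, s5} --a--> {s0, s1, s2, s3, s4, s5}  [seen]
{s0, s2, s3, s5} --b--> {s0, s1, s2, s3, s4, s5}  [seen]
{s0, s2, s3, s5} --c--> {s0, s2, s3, s4, s5}  [seen]
{s0, s2, s3, s4, s5} --a--> {s0, s1, s2, s3, s4, s5}  [seen]
{s0, s2, s3, s4, s5} --b--> {s0, s1, s2, s3, s4, s5}  [seen]
{s0, s2, s3, s4, s5} --c--> {s0, s2, s3, s4, s5}  [seen]
Reachable DFA states: {s0}, {s3, s5}, {s2, s4}, {s0, s2, s3, s4}, {s0, s1, s2, s3, s4, s5}, {s2, s3, s4, s5}, {s0, s3, s5}, {s0, s1, s3, s4, s5}, {s0, s1, s2, s3, s5}, {s0, s2, s3}, {s0, s2, s3, s5}, {s0, s2, s3, s4, s5}.

12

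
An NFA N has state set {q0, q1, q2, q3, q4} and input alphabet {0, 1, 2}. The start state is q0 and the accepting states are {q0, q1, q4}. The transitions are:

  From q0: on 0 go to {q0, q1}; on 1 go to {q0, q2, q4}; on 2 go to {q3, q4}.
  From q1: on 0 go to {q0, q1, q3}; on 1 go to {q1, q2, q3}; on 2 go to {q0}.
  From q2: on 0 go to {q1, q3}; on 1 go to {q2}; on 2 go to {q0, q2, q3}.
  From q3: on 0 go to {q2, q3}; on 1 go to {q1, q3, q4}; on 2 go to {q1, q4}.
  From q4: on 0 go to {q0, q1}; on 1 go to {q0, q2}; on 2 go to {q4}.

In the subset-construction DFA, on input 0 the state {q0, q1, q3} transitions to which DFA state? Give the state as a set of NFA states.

{q0, q1, q2, q3}

δ(q0,0) = {q0, q1}; δ(q1,0) = {q0, q1, q3}; δ(q3,0) = {q2, q3}.
Union: {q0, q1, q2, q3}.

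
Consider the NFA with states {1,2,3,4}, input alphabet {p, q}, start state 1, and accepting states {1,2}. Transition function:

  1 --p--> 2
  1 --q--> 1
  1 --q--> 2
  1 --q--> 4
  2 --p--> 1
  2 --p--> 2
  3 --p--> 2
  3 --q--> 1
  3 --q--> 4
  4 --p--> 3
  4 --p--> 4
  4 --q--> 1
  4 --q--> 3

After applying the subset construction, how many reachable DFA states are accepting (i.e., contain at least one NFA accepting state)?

Start state of the DFA: {1}.
{1} --p--> {2}  [new]
{1} --q--> {1,2,4}  [new]
{2} --p--> {1,2}  [new]
{2} --q--> ∅  [new]
{1,2,4} --p--> {1,2,3,4}  [new]
{1,2,4} --q--> {1,2,3,4}  [seen]
{1,2} --p--> {1,2}  [seen]
{1,2} --q--> {1,2,4}  [seen]
∅ --p--> ∅  [seen]
∅ --q--> ∅  [seen]
{1,2,3,4} --p--> {1,2,3,4}  [seen]
{1,2,3,4} --q--> {1,2,3,4}  [seen]
Reachable DFA states: {1}, {2}, {1,2,4}, {1,2}, ∅, {1,2,3,4}.
Accepting DFA states (contain an NFA accepting state): {1}, {2}, {1,2,4}, {1,2}, {1,2,3,4}.

5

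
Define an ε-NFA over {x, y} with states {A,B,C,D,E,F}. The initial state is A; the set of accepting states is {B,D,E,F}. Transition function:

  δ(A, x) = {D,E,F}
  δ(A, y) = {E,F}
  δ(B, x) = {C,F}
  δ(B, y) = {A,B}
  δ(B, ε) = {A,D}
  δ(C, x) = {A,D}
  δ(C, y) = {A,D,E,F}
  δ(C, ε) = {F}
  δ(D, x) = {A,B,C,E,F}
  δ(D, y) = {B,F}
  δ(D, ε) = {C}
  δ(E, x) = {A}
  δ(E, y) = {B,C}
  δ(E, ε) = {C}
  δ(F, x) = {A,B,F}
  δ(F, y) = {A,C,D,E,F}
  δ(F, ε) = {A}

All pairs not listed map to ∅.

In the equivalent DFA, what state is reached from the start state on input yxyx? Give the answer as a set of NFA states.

{A,B,C,D,E,F}

Start: {A}.
δ(A,y) = {E,F}.
Union: {E,F}.
ε-closure gives {A,C,E,F}.
After y: {A,C,E,F}.
δ(A,x) = {D,E,F}; δ(C,x) = {A,D}; δ(E,x) = {A}; δ(F,x) = {A,B,F}.
Union: {A,B,D,E,F}.
ε-closure gives {A,B,C,D,E,F}.
After x: {A,B,C,D,E,F}.
δ(A,y) = {E,F}; δ(B,y) = {A,B}; δ(C,y) = {A,D,E,F}; δ(D,y) = {B,F}; δ(E,y) = {B,C}; δ(F,y) = {A,C,D,E,F}.
Union: {A,B,C,D,E,F}.
After y: {A,B,C,D,E,F}.
δ(A,x) = {D,E,F}; δ(B,x) = {C,F}; δ(C,x) = {A,D}; δ(D,x) = {A,B,C,E,F}; δ(E,x) = {A}; δ(F,x) = {A,B,F}.
Union: {A,B,C,D,E,F}.
After x: {A,B,C,D,E,F}.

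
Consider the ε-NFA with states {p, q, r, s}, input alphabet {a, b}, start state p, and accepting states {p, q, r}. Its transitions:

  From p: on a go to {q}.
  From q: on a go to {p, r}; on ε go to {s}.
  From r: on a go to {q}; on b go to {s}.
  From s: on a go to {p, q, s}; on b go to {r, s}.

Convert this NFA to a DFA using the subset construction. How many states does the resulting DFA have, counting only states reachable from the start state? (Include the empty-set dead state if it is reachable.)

6

Start state of the DFA: {p} (ε-closure of the NFA start).
{p} --a--> {q, s}  [new]
{p} --b--> ∅  [new]
{q, s} --a--> {p, q, r, s}  [new]
{q, s} --b--> {r, s}  [new]
∅ --a--> ∅  [seen]
∅ --b--> ∅  [seen]
{p, q, r, s} --a--> {p, q, r, s}  [seen]
{p, q, r, s} --b--> {r, s}  [seen]
{r, s} --a--> {p, q, s}  [new]
{r, s} --b--> {r, s}  [seen]
{p, q, s} --a--> {p, q, r, s}  [seen]
{p, q, s} --b--> {r, s}  [seen]
Reachable DFA states: {p}, {q, s}, ∅, {p, q, r, s}, {r, s}, {p, q, s}.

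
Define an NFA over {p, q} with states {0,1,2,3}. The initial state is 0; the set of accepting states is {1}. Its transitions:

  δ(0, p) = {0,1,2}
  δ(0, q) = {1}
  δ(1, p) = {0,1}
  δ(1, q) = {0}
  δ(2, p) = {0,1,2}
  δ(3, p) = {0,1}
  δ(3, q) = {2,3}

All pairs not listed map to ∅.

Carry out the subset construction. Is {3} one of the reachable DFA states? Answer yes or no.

no

Start state of the DFA: {0}.
{0} --p--> {0,1,2}  [new]
{0} --q--> {1}  [new]
{0,1,2} --p--> {0,1,2}  [seen]
{0,1,2} --q--> {0,1}  [new]
{1} --p--> {0,1}  [seen]
{1} --q--> {0}  [seen]
{0,1} --p--> {0,1,2}  [seen]
{0,1} --q--> {0,1}  [seen]
Reachable DFA states: {0}, {0,1,2}, {1}, {0,1}.
{3} is not among them.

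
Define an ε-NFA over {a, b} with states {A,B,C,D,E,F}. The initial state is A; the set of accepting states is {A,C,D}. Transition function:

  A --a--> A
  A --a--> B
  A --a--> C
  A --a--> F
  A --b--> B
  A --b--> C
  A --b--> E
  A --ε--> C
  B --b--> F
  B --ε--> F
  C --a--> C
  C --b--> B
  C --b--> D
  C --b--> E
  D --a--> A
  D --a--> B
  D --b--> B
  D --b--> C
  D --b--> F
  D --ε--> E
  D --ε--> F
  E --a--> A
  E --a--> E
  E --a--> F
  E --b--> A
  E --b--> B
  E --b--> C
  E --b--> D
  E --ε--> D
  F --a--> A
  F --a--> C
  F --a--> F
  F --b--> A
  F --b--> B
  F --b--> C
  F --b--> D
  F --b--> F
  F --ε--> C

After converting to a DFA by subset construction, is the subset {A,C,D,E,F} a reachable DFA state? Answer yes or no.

no

Start state of the DFA: {A,C} (ε-closure of the NFA start).
{A,C} --a--> {A,B,C,F}  [new]
{A,C} --b--> {B,C,D,E,F}  [new]
{A,B,C,F} --a--> {A,B,C,F}  [seen]
{A,B,C,F} --b--> {A,B,C,D,E,F}  [new]
{B,C,D,E,F} --a--> {A,B,C,D,E,F}  [seen]
{B,C,D,E,F} --b--> {A,B,C,D,E,F}  [seen]
{A,B,C,D,E,F} --a--> {A,B,C,D,E,F}  [seen]
{A,B,C,D,E,F} --b--> {A,B,C,D,E,F}  [seen]
Reachable DFA states: {A,C}, {A,B,C,F}, {B,C,D,E,F}, {A,B,C,D,E,F}.
{A,C,D,E,F} is not among them.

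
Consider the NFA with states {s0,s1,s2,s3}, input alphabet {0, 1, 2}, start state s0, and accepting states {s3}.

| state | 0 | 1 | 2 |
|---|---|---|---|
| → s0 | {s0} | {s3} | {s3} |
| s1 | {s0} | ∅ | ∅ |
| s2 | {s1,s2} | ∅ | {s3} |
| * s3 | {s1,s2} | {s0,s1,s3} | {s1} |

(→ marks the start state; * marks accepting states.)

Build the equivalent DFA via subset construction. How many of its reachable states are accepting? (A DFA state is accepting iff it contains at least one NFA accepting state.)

3

Start state of the DFA: {s0}.
{s0} --0--> {s0}  [seen]
{s0} --1--> {s3}  [new]
{s0} --2--> {s3}  [seen]
{s3} --0--> {s1,s2}  [new]
{s3} --1--> {s0,s1,s3}  [new]
{s3} --2--> {s1}  [new]
{s1,s2} --0--> {s0,s1,s2}  [new]
{s1,s2} --1--> ∅  [new]
{s1,s2} --2--> {s3}  [seen]
{s0,s1,s3} --0--> {s0,s1,s2}  [seen]
{s0,s1,s3} --1--> {s0,s1,s3}  [seen]
{s0,s1,s3} --2--> {s1,s3}  [new]
{s1} --0--> {s0}  [seen]
{s1} --1--> ∅  [seen]
{s1} --2--> ∅  [seen]
{s0,s1,s2} --0--> {s0,s1,s2}  [seen]
{s0,s1,s2} --1--> {s3}  [seen]
{s0,s1,s2} --2--> {s3}  [seen]
∅ --0--> ∅  [seen]
∅ --1--> ∅  [seen]
∅ --2--> ∅  [seen]
{s1,s3} --0--> {s0,s1,s2}  [seen]
{s1,s3} --1--> {s0,s1,s3}  [seen]
{s1,s3} --2--> {s1}  [seen]
Reachable DFA states: {s0}, {s3}, {s1,s2}, {s0,s1,s3}, {s1}, {s0,s1,s2}, ∅, {s1,s3}.
Accepting DFA states (contain an NFA accepting state): {s3}, {s0,s1,s3}, {s1,s3}.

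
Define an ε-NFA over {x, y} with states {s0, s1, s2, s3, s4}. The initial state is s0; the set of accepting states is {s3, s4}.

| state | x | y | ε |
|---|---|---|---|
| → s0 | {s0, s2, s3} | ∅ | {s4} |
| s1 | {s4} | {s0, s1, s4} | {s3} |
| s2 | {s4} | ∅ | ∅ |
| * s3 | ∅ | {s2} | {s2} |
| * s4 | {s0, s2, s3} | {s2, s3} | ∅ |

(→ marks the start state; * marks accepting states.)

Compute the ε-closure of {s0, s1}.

Begin with {s0, s1}.
s0 →ε {s4}; add s4.
s1 →ε {s3}; add s3.
s3 →ε {s2}; add s2.
ε-closure = {s0, s1, s2, s3, s4}.

{s0, s1, s2, s3, s4}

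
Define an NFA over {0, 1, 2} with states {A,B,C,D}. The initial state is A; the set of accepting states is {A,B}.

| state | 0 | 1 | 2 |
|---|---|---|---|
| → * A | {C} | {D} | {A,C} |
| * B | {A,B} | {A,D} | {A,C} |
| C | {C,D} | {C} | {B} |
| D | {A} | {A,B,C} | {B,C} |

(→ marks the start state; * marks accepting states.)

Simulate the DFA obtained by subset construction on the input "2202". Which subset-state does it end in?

Start: {A}.
δ(A,2) = {A,C}.
Union: {A,C}.
After 2: {A,C}.
δ(A,2) = {A,C}; δ(C,2) = {B}.
Union: {A,B,C}.
After 2: {A,B,C}.
δ(A,0) = {C}; δ(B,0) = {A,B}; δ(C,0) = {C,D}.
Union: {A,B,C,D}.
After 0: {A,B,C,D}.
δ(A,2) = {A,C}; δ(B,2) = {A,C}; δ(C,2) = {B}; δ(D,2) = {B,C}.
Union: {A,B,C}.
After 2: {A,B,C}.

{A,B,C}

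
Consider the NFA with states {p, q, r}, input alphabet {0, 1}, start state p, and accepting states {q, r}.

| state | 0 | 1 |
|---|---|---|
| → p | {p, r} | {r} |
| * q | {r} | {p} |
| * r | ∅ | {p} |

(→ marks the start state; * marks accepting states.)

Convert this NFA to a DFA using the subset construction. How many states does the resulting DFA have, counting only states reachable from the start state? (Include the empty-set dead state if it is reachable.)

Start state of the DFA: {p}.
{p} --0--> {p, r}  [new]
{p} --1--> {r}  [new]
{p, r} --0--> {p, r}  [seen]
{p, r} --1--> {p, r}  [seen]
{r} --0--> ∅  [new]
{r} --1--> {p}  [seen]
∅ --0--> ∅  [seen]
∅ --1--> ∅  [seen]
Reachable DFA states: {p}, {p, r}, {r}, ∅.

4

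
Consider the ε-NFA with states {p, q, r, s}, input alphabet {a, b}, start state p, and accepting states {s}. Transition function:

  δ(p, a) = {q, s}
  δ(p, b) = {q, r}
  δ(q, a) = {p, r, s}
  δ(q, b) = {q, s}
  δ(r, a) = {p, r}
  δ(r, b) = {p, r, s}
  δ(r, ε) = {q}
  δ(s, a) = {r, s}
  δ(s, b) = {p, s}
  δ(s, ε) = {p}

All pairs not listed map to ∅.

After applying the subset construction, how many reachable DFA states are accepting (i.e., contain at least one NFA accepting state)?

2

Start state of the DFA: {p} (ε-closure of the NFA start).
{p} --a--> {p, q, s}  [new]
{p} --b--> {q, r}  [new]
{p, q, s} --a--> {p, q, r, s}  [new]
{p, q, s} --b--> {p, q, r, s}  [seen]
{q, r} --a--> {p, q, r, s}  [seen]
{q, r} --b--> {p, q, r, s}  [seen]
{p, q, r, s} --a--> {p, q, r, s}  [seen]
{p, q, r, s} --b--> {p, q, r, s}  [seen]
Reachable DFA states: {p}, {p, q, s}, {q, r}, {p, q, r, s}.
Accepting DFA states (contain an NFA accepting state): {p, q, s}, {p, q, r, s}.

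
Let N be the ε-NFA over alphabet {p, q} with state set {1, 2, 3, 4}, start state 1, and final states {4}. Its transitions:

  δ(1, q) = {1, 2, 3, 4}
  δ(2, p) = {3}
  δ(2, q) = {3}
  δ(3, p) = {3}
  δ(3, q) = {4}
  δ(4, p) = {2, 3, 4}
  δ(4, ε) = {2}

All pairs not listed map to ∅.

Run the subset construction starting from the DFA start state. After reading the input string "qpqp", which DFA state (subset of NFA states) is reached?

{2, 3, 4}

Start: {1}.
δ(1,q) = {1, 2, 3, 4}.
Union: {1, 2, 3, 4}.
After q: {1, 2, 3, 4}.
δ(1,p) = ∅; δ(2,p) = {3}; δ(3,p) = {3}; δ(4,p) = {2, 3, 4}.
Union: {2, 3, 4}.
After p: {2, 3, 4}.
δ(2,q) = {3}; δ(3,q) = {4}; δ(4,q) = ∅.
Union: {3, 4}.
ε-closure gives {2, 3, 4}.
After q: {2, 3, 4}.
δ(2,p) = {3}; δ(3,p) = {3}; δ(4,p) = {2, 3, 4}.
Union: {2, 3, 4}.
After p: {2, 3, 4}.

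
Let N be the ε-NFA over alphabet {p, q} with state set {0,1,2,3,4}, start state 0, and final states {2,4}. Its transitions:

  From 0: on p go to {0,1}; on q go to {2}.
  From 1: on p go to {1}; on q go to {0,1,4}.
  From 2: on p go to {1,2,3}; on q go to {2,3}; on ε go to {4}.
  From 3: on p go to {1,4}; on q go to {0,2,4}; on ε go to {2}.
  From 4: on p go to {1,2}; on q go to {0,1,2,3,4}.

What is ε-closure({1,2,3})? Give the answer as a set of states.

Begin with {1,2,3}.
2 →ε {4}; add 4.
ε-closure = {1,2,3,4}.

{1,2,3,4}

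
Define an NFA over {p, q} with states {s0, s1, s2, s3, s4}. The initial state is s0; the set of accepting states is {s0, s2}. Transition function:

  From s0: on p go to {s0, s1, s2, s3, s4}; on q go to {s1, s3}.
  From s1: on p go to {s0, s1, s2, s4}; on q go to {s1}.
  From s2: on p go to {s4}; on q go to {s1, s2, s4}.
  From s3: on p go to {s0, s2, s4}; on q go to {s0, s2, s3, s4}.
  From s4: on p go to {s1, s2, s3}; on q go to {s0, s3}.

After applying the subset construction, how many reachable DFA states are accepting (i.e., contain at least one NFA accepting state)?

3

Start state of the DFA: {s0}.
{s0} --p--> {s0, s1, s2, s3, s4}  [new]
{s0} --q--> {s1, s3}  [new]
{s0, s1, s2, s3, s4} --p--> {s0, s1, s2, s3, s4}  [seen]
{s0, s1, s2, s3, s4} --q--> {s0, s1, s2, s3, s4}  [seen]
{s1, s3} --p--> {s0, s1, s2, s4}  [new]
{s1, s3} --q--> {s0, s1, s2, s3, s4}  [seen]
{s0, s1, s2, s4} --p--> {s0, s1, s2, s3, s4}  [seen]
{s0, s1, s2, s4} --q--> {s0, s1, s2, s3, s4}  [seen]
Reachable DFA states: {s0}, {s0, s1, s2, s3, s4}, {s1, s3}, {s0, s1, s2, s4}.
Accepting DFA states (contain an NFA accepting state): {s0}, {s0, s1, s2, s3, s4}, {s0, s1, s2, s4}.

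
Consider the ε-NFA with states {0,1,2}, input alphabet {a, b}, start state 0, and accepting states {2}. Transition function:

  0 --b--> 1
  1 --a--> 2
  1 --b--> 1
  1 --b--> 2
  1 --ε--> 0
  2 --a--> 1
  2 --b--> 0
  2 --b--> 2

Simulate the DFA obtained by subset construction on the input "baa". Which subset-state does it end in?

Start: {0}.
δ(0,b) = {1}.
Union: {1}.
ε-closure gives {0,1}.
After b: {0,1}.
δ(0,a) = ∅; δ(1,a) = {2}.
Union: {2}.
After a: {2}.
δ(2,a) = {1}.
Union: {1}.
ε-closure gives {0,1}.
After a: {0,1}.

{0,1}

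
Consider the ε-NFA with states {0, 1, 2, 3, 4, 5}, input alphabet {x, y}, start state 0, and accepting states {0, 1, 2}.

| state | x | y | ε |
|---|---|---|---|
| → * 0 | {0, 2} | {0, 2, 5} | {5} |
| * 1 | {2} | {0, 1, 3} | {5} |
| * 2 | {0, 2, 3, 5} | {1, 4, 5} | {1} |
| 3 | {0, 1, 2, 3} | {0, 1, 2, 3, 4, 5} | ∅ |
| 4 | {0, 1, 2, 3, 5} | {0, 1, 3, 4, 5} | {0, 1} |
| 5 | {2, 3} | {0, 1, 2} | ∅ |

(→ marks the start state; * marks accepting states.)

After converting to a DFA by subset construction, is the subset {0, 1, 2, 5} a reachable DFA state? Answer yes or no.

yes

Start state of the DFA: {0, 5} (ε-closure of the NFA start).
{0, 5} --x--> {0, 1, 2, 3, 5}  [new]
{0, 5} --y--> {0, 1, 2, 5}  [new]
{0, 1, 2, 3, 5} --x--> {0, 1, 2, 3, 5}  [seen]
{0, 1, 2, 3, 5} --y--> {0, 1, 2, 3, 4, 5}  [new]
{0, 1, 2, 5} --x--> {0, 1, 2, 3, 5}  [seen]
{0, 1, 2, 5} --y--> {0, 1, 2, 3, 4, 5}  [seen]
{0, 1, 2, 3, 4, 5} --x--> {0, 1, 2, 3, 5}  [seen]
{0, 1, 2, 3, 4, 5} --y--> {0, 1, 2, 3, 4, 5}  [seen]
Reachable DFA states: {0, 5}, {0, 1, 2, 3, 5}, {0, 1, 2, 5}, {0, 1, 2, 3, 4, 5}.
{0, 1, 2, 5} is among them.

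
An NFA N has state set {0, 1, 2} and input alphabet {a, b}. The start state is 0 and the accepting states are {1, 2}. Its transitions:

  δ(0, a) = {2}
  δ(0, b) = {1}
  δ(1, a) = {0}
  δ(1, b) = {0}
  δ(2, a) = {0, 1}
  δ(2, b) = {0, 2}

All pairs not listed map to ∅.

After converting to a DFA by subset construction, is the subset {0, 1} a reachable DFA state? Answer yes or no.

Start state of the DFA: {0}.
{0} --a--> {2}  [new]
{0} --b--> {1}  [new]
{2} --a--> {0, 1}  [new]
{2} --b--> {0, 2}  [new]
{1} --a--> {0}  [seen]
{1} --b--> {0}  [seen]
{0, 1} --a--> {0, 2}  [seen]
{0, 1} --b--> {0, 1}  [seen]
{0, 2} --a--> {0, 1, 2}  [new]
{0, 2} --b--> {0, 1, 2}  [seen]
{0, 1, 2} --a--> {0, 1, 2}  [seen]
{0, 1, 2} --b--> {0, 1, 2}  [seen]
Reachable DFA states: {0}, {2}, {1}, {0, 1}, {0, 2}, {0, 1, 2}.
{0, 1} is among them.

yes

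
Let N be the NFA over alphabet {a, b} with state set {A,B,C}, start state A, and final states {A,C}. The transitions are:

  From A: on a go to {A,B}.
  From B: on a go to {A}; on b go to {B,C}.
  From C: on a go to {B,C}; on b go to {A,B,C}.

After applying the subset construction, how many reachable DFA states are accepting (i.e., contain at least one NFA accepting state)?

4

Start state of the DFA: {A}.
{A} --a--> {A,B}  [new]
{A} --b--> ∅  [new]
{A,B} --a--> {A,B}  [seen]
{A,B} --b--> {B,C}  [new]
∅ --a--> ∅  [seen]
∅ --b--> ∅  [seen]
{B,C} --a--> {A,B,C}  [new]
{B,C} --b--> {A,B,C}  [seen]
{A,B,C} --a--> {A,B,C}  [seen]
{A,B,C} --b--> {A,B,C}  [seen]
Reachable DFA states: {A}, {A,B}, ∅, {B,C}, {A,B,C}.
Accepting DFA states (contain an NFA accepting state): {A}, {A,B}, {B,C}, {A,B,C}.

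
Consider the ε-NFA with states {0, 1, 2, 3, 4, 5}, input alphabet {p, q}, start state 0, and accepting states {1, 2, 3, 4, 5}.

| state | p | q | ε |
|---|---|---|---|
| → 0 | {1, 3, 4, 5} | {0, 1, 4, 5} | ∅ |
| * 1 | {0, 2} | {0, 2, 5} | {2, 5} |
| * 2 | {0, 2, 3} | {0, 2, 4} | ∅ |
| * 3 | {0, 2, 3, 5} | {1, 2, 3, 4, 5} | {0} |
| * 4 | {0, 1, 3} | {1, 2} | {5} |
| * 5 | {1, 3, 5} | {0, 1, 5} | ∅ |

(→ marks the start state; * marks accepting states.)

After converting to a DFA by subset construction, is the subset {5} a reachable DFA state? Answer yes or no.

no

Start state of the DFA: {0} (ε-closure of the NFA start).
{0} --p--> {0, 1, 2, 3, 4, 5}  [new]
{0} --q--> {0, 1, 2, 4, 5}  [new]
{0, 1, 2, 3, 4, 5} --p--> {0, 1, 2, 3, 4, 5}  [seen]
{0, 1, 2, 3, 4, 5} --q--> {0, 1, 2, 3, 4, 5}  [seen]
{0, 1, 2, 4, 5} --p--> {0, 1, 2, 3, 4, 5}  [seen]
{0, 1, 2, 4, 5} --q--> {0, 1, 2, 4, 5}  [seen]
Reachable DFA states: {0}, {0, 1, 2, 3, 4, 5}, {0, 1, 2, 4, 5}.
{5} is not among them.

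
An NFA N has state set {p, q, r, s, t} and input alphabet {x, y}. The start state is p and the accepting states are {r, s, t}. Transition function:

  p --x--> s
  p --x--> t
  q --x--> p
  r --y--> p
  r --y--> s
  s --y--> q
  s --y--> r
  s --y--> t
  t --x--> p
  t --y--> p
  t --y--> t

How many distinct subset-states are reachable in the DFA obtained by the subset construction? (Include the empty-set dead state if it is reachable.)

Start state of the DFA: {p}.
{p} --x--> {s, t}  [new]
{p} --y--> ∅  [new]
{s, t} --x--> {p}  [seen]
{s, t} --y--> {p, q, r, t}  [new]
∅ --x--> ∅  [seen]
∅ --y--> ∅  [seen]
{p, q, r, t} --x--> {p, s, t}  [new]
{p, q, r, t} --y--> {p, s, t}  [seen]
{p, s, t} --x--> {p, s, t}  [seen]
{p, s, t} --y--> {p, q, r, t}  [seen]
Reachable DFA states: {p}, {s, t}, ∅, {p, q, r, t}, {p, s, t}.

5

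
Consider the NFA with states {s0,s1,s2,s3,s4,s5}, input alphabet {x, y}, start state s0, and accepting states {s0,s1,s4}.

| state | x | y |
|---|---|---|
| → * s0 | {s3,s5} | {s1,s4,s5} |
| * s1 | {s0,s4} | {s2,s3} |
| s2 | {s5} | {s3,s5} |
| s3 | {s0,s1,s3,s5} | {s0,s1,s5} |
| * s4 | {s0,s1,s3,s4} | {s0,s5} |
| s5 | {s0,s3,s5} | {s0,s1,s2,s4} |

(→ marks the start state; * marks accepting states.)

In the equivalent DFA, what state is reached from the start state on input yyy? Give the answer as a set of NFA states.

{s0,s1,s2,s3,s4,s5}

Start: {s0}.
δ(s0,y) = {s1,s4,s5}.
Union: {s1,s4,s5}.
After y: {s1,s4,s5}.
δ(s1,y) = {s2,s3}; δ(s4,y) = {s0,s5}; δ(s5,y) = {s0,s1,s2,s4}.
Union: {s0,s1,s2,s3,s4,s5}.
After y: {s0,s1,s2,s3,s4,s5}.
δ(s0,y) = {s1,s4,s5}; δ(s1,y) = {s2,s3}; δ(s2,y) = {s3,s5}; δ(s3,y) = {s0,s1,s5}; δ(s4,y) = {s0,s5}; δ(s5,y) = {s0,s1,s2,s4}.
Union: {s0,s1,s2,s3,s4,s5}.
After y: {s0,s1,s2,s3,s4,s5}.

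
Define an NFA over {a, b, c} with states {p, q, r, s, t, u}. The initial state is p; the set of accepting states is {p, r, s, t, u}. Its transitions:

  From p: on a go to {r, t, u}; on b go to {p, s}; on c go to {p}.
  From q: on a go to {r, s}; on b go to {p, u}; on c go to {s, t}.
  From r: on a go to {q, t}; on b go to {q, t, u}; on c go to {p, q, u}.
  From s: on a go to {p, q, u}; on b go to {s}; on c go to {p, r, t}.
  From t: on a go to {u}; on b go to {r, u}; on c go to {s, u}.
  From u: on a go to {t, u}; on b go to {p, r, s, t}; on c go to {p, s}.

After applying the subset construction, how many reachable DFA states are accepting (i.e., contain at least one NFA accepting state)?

16

Start state of the DFA: {p}.
{p} --a--> {r, t, u}  [new]
{p} --b--> {p, s}  [new]
{p} --c--> {p}  [seen]
{r, t, u} --a--> {q, t, u}  [new]
{r, t, u} --b--> {p, q, r, s, t, u}  [new]
{r, t, u} --c--> {p, q, s, u}  [new]
{p, s} --a--> {p, q, r, t, u}  [new]
{p, s} --b--> {p, s}  [seen]
{p, s} --c--> {p, r, t}  [new]
{q, t, u} --a--> {r, s, t, u}  [new]
{q, t, u} --b--> {p, r, s, t, u}  [new]
{q, t, u} --c--> {p, s, t, u}  [new]
{p, q, r, s, t, u} --a--> {p, q, r, s, t, u}  [seen]
{p, q, r, s, t, u} --b--> {p, q, r, s, t, u}  [seen]
{p, q, r, s, t, u} --c--> {p, q, r, s, t, u}  [seen]
{p, q, s, u} --a--> {p, q, r, s, t, u}  [seen]
{p, q, s, u} --b--> {p, r, s, t, u}  [seen]
{p, q, s, u} --c--> {p, r, s, t}  [new]
{p, q, r, t, u} --a--> {q, r, s, t, u}  [new]
{p, q, r, t, u} --b--> {p, q, r, s, t, u}  [seen]
{p, q, r, t, u} --c--> {p, q, s, t, u}  [new]
{p, r, t} --a--> {q, r, t, u}  [new]
{p, r, t} --b--> {p, q, r, s, t, u}  [seen]
{p, r, t} --c--> {p, q, s, u}  [seen]
{r, s, t, u} --a--> {p, q, t, u}  [new]
{r, s, t, u} --b--> {p, q, r, s, t, u}  [seen]
{r, s, t, u} --c--> {p, q, r, s, t, u}  [seen]
{p, r, s, t, u} --a--> {p, q, r, t, u}  [seen]
{p, r, s, t, u} --b--> {p, q, r, s, t, u}  [seen]
{p, r, s, t, u} --c--> {p, q, r, s, t, u}  [seen]
{p, s, t, u} --a--> {p, q, r, t, u}  [seen]
{p, s, t, u} --b--> {p, r, s, t, u}  [seen]
{p, s, t, u} --c--> {p, r, s, t, u}  [seen]
{p, r, s, t} --a--> {p, q, r, t, u}  [seen]
{p, r, s, t} --b--> {p, q, r, s, t, u}  [seen]
{p, r, s, t} --c--> {p, q, r, s, t, u}  [seen]
{q, r, s, t, u} --a--> {p, q, r, s, t, u}  [seen]
{q, r, s, t, u} --b--> {p, q, r, s, t, u}  [seen]
{q, r, s, t, u} --c--> {p, q, r, s, t, u}  [seen]
{p, q, s, t, u} --a--> {p, q, r, s, t, u}  [seen]
{p, q, s, t, u} --b--> {p, r, s, t, u}  [seen]
{p, q, s, t, u} --c--> {p, r, s, t, u}  [seen]
{q, r, t, u} --a--> {q, r, s, t, u}  [seen]
{q, r, t, u} --b--> {p, q, r, s, t, u}  [seen]
{q, r, t, u} --c--> {p, q, s, t, u}  [seen]
{p, q, t, u} --a--> {r, s, t, u}  [seen]
{p, q, t, u} --b--> {p, r, s, t, u}  [seen]
{p, q, t, u} --c--> {p, s, t, u}  [seen]
Reachable DFA states: {p}, {r, t, u}, {p, s}, {q, t, u}, {p, q, r, s, t, u}, {p, q, s, u}, {p, q, r, t, u}, {p, r, t}, {r, s, t, u}, {p, r, s, t, u}, {p, s, t, u}, {p, r, s, t}, {q, r, s, t, u}, {p, q, s, t, u}, {q, r, t, u}, {p, q, t, u}.
Accepting DFA states (contain an NFA accepting state): {p}, {r, t, u}, {p, s}, {q, t, u}, {p, q, r, s, t, u}, {p, q, s, u}, {p, q, r, t, u}, {p, r, t}, {r, s, t, u}, {p, r, s, t, u}, {p, s, t, u}, {p, r, s, t}, {q, r, s, t, u}, {p, q, s, t, u}, {q, r, t, u}, {p, q, t, u}.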